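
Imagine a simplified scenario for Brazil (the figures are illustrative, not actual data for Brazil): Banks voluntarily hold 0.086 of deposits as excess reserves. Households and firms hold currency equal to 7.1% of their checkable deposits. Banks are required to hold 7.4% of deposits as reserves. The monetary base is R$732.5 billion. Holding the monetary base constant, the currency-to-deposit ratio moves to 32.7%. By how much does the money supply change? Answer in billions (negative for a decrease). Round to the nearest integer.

-1400 billion

Initially m₁ = (1 + 0.071) / (0.074 + 0.086 + 0.071) ≈ 4.6364, so M₁ = 4.6364 × 732.5 = 3396.163 billion.
After the change m₂ = (1 + 0.327) / (0.074 + 0.086 + 0.327) ≈ 2.7248, so M₂ = 2.7248 × 732.5 = 1995.916 billion.
ΔM = M₂ − M₁ = 1995.916 − 3396.163 = -1400.247 billion.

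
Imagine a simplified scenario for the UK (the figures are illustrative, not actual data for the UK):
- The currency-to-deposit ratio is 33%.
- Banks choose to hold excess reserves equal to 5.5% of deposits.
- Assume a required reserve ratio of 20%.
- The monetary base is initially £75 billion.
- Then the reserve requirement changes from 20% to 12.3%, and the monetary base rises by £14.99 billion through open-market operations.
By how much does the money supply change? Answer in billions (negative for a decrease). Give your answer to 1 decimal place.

Before: m₁ = (1 + 0.33) / (0.2 + 0.055 + 0.33) ≈ 2.2735, MB₁ = 75, so M₁ = 2.2735 × 75 = 170.5125 billion.
After: m₂ = (1 + 0.33) / (0.123 + 0.055 + 0.33) ≈ 2.6181, MB₂ = 75 + 14.99 = 89.99, so M₂ = 2.6181 × 89.99 ≈ 235.6028 billion.
ΔM = M₂ − M₁ = 235.6028 − 170.5125 = 65.0903 billion.

£65.1 billion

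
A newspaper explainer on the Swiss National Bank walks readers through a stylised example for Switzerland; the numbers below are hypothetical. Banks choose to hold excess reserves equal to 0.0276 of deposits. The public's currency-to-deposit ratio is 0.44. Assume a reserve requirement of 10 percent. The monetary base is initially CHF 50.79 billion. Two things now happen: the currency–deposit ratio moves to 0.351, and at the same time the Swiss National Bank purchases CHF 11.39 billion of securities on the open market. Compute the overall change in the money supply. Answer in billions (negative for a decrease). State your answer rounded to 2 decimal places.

Before: m₁ = (1 + 0.44) / (0.1 + 0.0276 + 0.44) ≈ 2.53700, MB₁ = 50.79, so M₁ = 2.53700 × 50.79 ≈ 128.8542 billion.
After: m₂ = (1 + 0.351) / (0.1 + 0.0276 + 0.351) ≈ 2.82282, MB₂ = 50.79 + 11.39 = 62.18, so M₂ = 2.82282 × 62.18 ≈ 175.5229 billion.
ΔM = M₂ − M₁ = 175.5229 − 128.8542 = 46.6687 billion.

CHF 46.67 billion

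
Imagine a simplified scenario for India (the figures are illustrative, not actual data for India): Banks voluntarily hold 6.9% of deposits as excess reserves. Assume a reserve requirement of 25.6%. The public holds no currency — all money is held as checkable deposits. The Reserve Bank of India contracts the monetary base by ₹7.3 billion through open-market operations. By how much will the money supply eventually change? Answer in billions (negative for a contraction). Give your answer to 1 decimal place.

The money multiplier is m = 1 / (rr + e) = 1 / (0.256 + 0.069) ≈ 3.0769.
The sale removes 7.3 billion of base, so ΔM = m × ΔMB = 3.0769 × (−7.3) ≈ -22.4614 billion.

-22.5 billion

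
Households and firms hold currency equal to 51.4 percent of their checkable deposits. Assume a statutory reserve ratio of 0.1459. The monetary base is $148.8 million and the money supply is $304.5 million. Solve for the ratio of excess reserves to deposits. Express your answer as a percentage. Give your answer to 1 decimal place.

Using m = M/MB = 304.5/148.8 ≈ 2.046371. Since m = (1 + c)/(c + rr + e), the denominator satisfies c + rr + e = (1 + c)/m = (1 + 0.514) / 2.046371 ≈ 0.739846.
With c = 0.514 and rr = 0.1459, the ratio of excess reserves to deposits is 0.739846 − 0.514 − 0.1459 = 0.079946.

8.0%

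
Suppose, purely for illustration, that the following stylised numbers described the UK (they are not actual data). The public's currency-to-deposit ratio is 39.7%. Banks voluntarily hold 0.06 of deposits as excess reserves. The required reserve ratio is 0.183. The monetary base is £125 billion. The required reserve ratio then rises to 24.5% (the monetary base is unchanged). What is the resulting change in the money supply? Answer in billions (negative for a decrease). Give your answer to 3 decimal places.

-24.098 billion

Initially m₁ = (1 + 0.397) / (0.183 + 0.06 + 0.397) = 2.1828125, so M₁ = 2.1828125 × 125 ≈ 272.8516 billion.
After the change m₂ = (1 + 0.397) / (0.245 + 0.06 + 0.397) ≈ 1.9900285, so M₂ = 1.9900285 × 125 ≈ 248.7536 billion.
ΔM = M₂ − M₁ = 248.7536 − 272.8516 = -24.098 billion.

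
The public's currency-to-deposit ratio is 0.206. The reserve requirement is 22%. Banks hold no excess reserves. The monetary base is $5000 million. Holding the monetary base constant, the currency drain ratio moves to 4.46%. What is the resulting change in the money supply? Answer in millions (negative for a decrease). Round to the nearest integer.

$5584 million

Initially m₁ = (1 + 0.206) / (0.22 + 0.206) ≈ 2.83099, so M₁ = 2.83099 × 5000 = 14154.95 million.
After the change m₂ = (1 + 0.0446) / (0.22 + 0.0446) ≈ 3.94785, so M₂ = 3.94785 × 5000 = 19739.25 million.
ΔM = M₂ − M₁ = 19739.25 − 14154.95 = 5584.3 million.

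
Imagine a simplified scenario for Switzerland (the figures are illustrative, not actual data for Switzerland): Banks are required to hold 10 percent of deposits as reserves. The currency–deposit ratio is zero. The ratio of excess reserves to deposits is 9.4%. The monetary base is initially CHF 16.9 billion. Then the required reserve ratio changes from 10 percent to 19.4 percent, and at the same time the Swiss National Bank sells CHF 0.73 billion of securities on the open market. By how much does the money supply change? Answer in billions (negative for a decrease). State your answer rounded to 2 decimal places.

-30.97 billion

Before: m₁ = 1 / (0.1 + 0.094) ≈ 5.15464, MB₁ = 16.9, so M₁ = 5.15464 × 16.9 ≈ 87.1134 billion.
After: m₂ = 1 / (0.194 + 0.094) ≈ 3.47222, MB₂ = 16.9 − 0.73 = 16.17, so M₂ = 3.47222 × 16.17 ≈ 56.1458 billion.
ΔM = M₂ − M₁ = 56.1458 − 87.1134 = -30.9676 billion.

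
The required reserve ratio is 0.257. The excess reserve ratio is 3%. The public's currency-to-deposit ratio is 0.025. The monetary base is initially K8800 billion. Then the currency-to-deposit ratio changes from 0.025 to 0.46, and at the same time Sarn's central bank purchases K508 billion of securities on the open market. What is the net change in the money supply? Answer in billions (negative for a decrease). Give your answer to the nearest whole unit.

-10718 billion

Before: m₁ = (1 + 0.025) / (0.257 + 0.03 + 0.025) ≈ 3.28526, MB₁ = 8800, so M₁ = 3.28526 × 8800 = 28910.288 billion.
After: m₂ = (1 + 0.46) / (0.257 + 0.03 + 0.46) ≈ 1.95448, MB₂ = 8800 + 508 = 9308, so M₂ = 1.95448 × 9308 ≈ 18192.2998 billion.
ΔM = M₂ − M₁ = 18192.2998 − 28910.288 = -10717.9882 billion.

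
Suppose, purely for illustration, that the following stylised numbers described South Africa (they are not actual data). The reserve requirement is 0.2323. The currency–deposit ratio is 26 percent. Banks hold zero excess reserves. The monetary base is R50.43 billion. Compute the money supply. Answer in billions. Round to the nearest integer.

The money multiplier is m = (1 + c) / (rr + c) = (1 + 0.26) / (0.2323 + 0.26) ≈ 2.5594.
So M = m × MB = 2.5594 × 50.43 ≈ 129.0705 billion.

R129 billion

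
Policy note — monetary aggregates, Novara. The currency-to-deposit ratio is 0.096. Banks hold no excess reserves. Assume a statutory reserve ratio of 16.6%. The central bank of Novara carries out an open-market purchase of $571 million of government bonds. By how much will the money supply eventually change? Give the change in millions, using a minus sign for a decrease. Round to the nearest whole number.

$2389 million

The money multiplier is m = (1 + c) / (rr + c) = (1 + 0.096) / (0.166 + 0.096) ≈ 4.1832.
The purchase adds 571 million of base, so ΔM = m × ΔMB = 4.1832 × (+571) = 2388.6072 million.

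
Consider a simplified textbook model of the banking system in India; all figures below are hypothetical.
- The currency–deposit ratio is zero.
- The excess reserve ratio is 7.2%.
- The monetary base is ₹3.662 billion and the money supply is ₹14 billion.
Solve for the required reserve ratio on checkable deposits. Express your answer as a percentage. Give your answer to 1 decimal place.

19.0%

Using m = M/MB = 14/3.662 ≈ 3.823048. Since m = (1 + c)/(c + rr + e), the denominator satisfies c + rr + e = (1 + c)/m = (1 + 0) / 3.823048 ≈ 0.261571.
With c = 0 and e = 0.072, the required reserve ratio on checkable deposits is 0.261571 − 0 − 0.072 = 0.189571.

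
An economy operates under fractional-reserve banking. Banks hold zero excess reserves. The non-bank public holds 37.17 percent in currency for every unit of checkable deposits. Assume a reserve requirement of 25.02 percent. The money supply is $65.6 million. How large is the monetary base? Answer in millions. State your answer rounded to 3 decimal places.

$29.742 million

The money multiplier is m = (1 + c) / (rr + c) = (1 + 0.3717) / (0.2502 + 0.3717) ≈ 2.205660.
MB = M / m = 65.6 / 2.205660 ≈ 29.7417 million.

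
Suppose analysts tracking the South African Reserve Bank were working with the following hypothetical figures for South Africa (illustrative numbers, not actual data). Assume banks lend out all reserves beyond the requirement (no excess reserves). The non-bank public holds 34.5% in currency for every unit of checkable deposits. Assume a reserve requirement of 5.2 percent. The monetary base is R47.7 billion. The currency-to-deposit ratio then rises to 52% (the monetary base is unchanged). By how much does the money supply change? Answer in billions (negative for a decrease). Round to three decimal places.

-34.848 billion

Initially m₁ = (1 + 0.345) / (0.052 + 0.345) ≈ 3.387909, so M₁ = 3.387909 × 47.7 ≈ 161.6033 billion.
After the change m₂ = (1 + 0.52) / (0.052 + 0.52) ≈ 2.657343, so M₂ = 2.657343 × 47.7 ≈ 126.7553 billion.
ΔM = M₂ − M₁ = 126.7553 − 161.6033 = -34.848 billion.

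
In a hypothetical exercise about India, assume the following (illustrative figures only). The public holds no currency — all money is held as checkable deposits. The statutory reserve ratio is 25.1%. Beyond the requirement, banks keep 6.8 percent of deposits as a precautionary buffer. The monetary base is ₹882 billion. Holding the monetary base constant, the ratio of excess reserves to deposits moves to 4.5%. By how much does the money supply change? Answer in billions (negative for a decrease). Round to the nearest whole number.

Initially m₁ = 1 / (0.251 + 0.068) ≈ 3.1348, so M₁ = 3.1348 × 882 = 2764.8936 billion.
After the change m₂ = 1 / (0.251 + 0.045) ≈ 3.3784, so M₂ = 3.3784 × 882 = 2979.7488 billion.
ΔM = M₂ − M₁ = 2979.7488 − 2764.8936 = 214.8552 billion.

₹215 billion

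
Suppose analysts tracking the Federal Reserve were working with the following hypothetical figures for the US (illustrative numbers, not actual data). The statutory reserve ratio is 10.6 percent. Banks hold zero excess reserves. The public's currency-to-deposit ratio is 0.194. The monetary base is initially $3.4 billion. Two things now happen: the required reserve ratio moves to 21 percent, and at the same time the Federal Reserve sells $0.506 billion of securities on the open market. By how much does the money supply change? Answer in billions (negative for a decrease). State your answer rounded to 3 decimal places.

Before: m₁ = (1 + 0.194) / (0.106 + 0.194) = 3.98, MB₁ = 3.4, so M₁ = 3.98 × 3.4 = 13.532 billion.
After: m₂ = (1 + 0.194) / (0.21 + 0.194) ≈ 2.95545, MB₂ = 3.4 − 0.506 = 2.894, so M₂ = 2.95545 × 2.894 ≈ 8.5531 billion.
ΔM = M₂ − M₁ = 8.5531 − 13.532 = -4.9789 billion.

-4.979 billion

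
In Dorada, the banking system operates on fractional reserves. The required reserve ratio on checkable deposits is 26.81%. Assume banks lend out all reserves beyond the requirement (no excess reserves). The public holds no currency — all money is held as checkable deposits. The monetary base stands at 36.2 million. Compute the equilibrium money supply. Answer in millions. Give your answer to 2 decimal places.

With no currency drain or excess reserves, the money multiplier is m = 1/rr = 1/0.2681 ≈ 3.72995.
Money supply M = m × MB = 3.72995 × 36.2 ≈ 135.0242 million.

135.02 million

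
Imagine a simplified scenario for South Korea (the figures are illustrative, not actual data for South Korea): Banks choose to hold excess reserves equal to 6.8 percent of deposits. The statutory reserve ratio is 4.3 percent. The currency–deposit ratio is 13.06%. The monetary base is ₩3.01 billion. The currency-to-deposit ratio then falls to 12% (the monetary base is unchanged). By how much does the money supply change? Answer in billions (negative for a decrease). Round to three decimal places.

₩0.508 billion

Initially m₁ = (1 + 0.1306) / (0.043 + 0.068 + 0.1306) ≈ 4.67964, so M₁ = 4.67964 × 3.01 ≈ 14.0857 billion.
After the change m₂ = (1 + 0.12) / (0.043 + 0.068 + 0.12) ≈ 4.84848, so M₂ = 4.84848 × 3.01 ≈ 14.5939 billion.
ΔM = M₂ − M₁ = 14.5939 − 14.0857 = 0.5082 billion.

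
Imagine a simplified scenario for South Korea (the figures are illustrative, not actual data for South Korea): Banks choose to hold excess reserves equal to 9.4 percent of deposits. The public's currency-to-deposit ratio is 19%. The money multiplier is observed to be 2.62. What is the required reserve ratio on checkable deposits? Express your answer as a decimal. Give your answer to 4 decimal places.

0.1702

Using m = 2.62. Since m = (1 + c)/(c + rr + e), the denominator satisfies c + rr + e = (1 + c)/m = (1 + 0.19) / 2.62 ≈ 0.454198.
With c = 0.19 and e = 0.094, the required reserve ratio on checkable deposits is 0.454198 − 0.19 − 0.094 = 0.170198.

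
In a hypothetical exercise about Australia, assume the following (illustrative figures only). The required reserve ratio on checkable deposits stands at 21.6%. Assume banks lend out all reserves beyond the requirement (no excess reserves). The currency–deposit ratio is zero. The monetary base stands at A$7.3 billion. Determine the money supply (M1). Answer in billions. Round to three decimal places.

A$33.796 billion

With no currency drain or excess reserves, the money multiplier is m = 1/rr = 1/0.216 ≈ 4.62963.
Money supply M = m × MB = 4.62963 × 7.3 ≈ 33.7963 billion.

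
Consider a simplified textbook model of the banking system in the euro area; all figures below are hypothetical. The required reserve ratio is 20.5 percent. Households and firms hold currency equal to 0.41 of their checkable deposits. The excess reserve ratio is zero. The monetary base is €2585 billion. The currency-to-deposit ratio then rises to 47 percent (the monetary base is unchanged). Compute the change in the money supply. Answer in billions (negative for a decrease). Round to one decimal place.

Initially m₁ = (1 + 0.41) / (0.205 + 0.41) ≈ 2.292683, so M₁ = 2.292683 × 2585 ≈ 5926.5856 billion.
After the change m₂ = (1 + 0.47) / (0.205 + 0.47) ≈ 2.177778, so M₂ = 2.177778 × 2585 ≈ 5629.5561 billion.
ΔM = M₂ − M₁ = 5629.5561 − 5926.5856 = -297.0295 billion.

-297.0 billion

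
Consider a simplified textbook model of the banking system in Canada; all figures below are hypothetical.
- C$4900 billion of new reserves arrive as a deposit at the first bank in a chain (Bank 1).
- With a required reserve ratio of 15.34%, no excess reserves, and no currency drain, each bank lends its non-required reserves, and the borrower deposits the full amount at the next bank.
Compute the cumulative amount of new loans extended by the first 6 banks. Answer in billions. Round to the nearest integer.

Bank i lends (1 − rr)^i of the original deposit: Bank 1 lends 4900·0.8466 = 4148.3400, Bank 2 lends 4900·0.8466² ≈ 3511.9846, and so on.
Summing a geometric series: total = 4900·[0.8466·(1 − 0.8466^6) / (1 − 0.8466)] ≈ 17085.8615 billion.

C$17086 billion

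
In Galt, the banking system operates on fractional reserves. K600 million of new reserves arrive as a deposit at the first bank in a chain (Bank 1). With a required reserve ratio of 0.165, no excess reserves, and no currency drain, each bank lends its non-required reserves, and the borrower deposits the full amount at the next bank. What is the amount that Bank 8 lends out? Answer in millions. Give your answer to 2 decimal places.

K141.79 million

Each bank lends a fraction (1 − rr) = 0.8350 of the deposit it receives, so Bank 8 receives 600·0.8350^7 and lends 600·0.8350^8 ≈ 141.7892 million.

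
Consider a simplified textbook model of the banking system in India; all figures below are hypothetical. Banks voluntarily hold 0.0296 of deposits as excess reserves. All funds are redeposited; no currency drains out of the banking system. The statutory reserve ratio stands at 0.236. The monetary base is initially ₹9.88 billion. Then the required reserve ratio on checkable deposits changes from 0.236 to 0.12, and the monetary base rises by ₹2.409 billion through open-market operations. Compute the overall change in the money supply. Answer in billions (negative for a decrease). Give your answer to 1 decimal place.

₹44.9 billion

Before: m₁ = 1 / (0.236 + 0.0296) ≈ 3.7651, MB₁ = 9.88, so M₁ = 3.7651 × 9.88 ≈ 37.1992 billion.
After: m₂ = 1 / (0.12 + 0.0296) ≈ 6.6845, MB₂ = 9.88 + 2.409 = 12.289, so M₂ = 6.6845 × 12.289 ≈ 82.1458 billion.
ΔM = M₂ − M₁ = 82.1458 − 37.1992 = 44.9466 billion.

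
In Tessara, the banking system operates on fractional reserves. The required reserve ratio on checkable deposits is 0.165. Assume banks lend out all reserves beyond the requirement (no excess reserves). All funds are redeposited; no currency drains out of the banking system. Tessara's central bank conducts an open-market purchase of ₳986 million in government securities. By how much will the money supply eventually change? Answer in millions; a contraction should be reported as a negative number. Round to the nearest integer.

₳5976 million

The simple money multiplier is m = 1/rr = 1/0.165 ≈ 6.0606.
An open-market purchase increases the monetary base by 986 million, so ΔM = m × ΔMB = 6.0606 × 986 = 5975.7516 million.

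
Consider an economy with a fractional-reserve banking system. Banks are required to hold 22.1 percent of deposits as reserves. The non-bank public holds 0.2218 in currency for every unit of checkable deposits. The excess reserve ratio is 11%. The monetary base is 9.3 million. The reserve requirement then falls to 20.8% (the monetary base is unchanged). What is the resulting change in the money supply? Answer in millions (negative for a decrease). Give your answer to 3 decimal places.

Initially m₁ = (1 + 0.2218) / (0.221 + 0.11 + 0.2218) ≈ 2.21020, so M₁ = 2.21020 × 9.3 ≈ 20.5549 million.
After the change m₂ = (1 + 0.2218) / (0.208 + 0.11 + 0.2218) ≈ 2.26343, so M₂ = 2.26343 × 9.3 ≈ 21.0499 million.
ΔM = M₂ − M₁ = 21.0499 − 20.5549 = 0.495 million.

0.495 million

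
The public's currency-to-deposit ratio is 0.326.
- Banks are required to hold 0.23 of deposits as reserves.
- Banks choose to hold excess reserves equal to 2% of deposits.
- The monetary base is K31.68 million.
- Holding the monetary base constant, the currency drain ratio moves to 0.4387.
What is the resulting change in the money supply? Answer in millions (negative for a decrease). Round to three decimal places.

-6.750 million

Initially m₁ = (1 + 0.326) / (0.23 + 0.02 + 0.326) ≈ 2.302083, so M₁ = 2.302083 × 31.68 ≈ 72.93 million.
After the change m₂ = (1 + 0.4387) / (0.23 + 0.02 + 0.4387) ≈ 2.089008, so M₂ = 2.089008 × 31.68 ≈ 66.1798 million.
ΔM = M₂ − M₁ = 66.1798 − 72.93 = -6.7502 million.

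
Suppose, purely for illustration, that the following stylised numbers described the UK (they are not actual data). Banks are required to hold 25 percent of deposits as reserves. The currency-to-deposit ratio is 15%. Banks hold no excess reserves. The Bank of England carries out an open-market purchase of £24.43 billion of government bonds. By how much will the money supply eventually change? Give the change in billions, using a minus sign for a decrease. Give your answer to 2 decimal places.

£70.24 billion

The money multiplier is m = (1 + c) / (rr + c) = (1 + 0.15) / (0.25 + 0.15) = 2.87500.
The purchase adds 24.43 billion of base, so ΔM = m × ΔMB = 2.87500 × (+24.43) ≈ 70.2362 billion.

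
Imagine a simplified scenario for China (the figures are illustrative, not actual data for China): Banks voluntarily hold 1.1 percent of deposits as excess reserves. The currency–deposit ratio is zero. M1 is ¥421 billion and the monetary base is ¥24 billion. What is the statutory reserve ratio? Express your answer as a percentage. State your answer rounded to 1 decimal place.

Using m = M/MB = 421/24 ≈ 17.541667. Since m = (1 + c)/(c + rr + e), the denominator satisfies c + rr + e = (1 + c)/m = (1 + 0) / 17.541667 ≈ 0.057007.
With c = 0 and e = 0.011, the statutory reserve ratio is 0.057007 − 0 − 0.011 = 0.046007.

4.6%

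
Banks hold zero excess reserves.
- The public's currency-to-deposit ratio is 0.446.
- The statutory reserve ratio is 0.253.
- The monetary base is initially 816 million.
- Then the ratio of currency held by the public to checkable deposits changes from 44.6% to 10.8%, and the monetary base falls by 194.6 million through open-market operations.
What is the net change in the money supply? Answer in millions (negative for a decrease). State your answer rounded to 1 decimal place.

219.2 million

Before: m₁ = (1 + 0.446) / (0.253 + 0.446) ≈ 2.06867, MB₁ = 816, so M₁ = 2.06867 × 816 ≈ 1688.0347 million.
After: m₂ = (1 + 0.108) / (0.253 + 0.108) ≈ 3.06925, MB₂ = 816 − 194.6 = 621.4, so M₂ = 3.06925 × 621.4 ≈ 1907.2319 million.
ΔM = M₂ − M₁ = 1907.2319 − 1688.0347 = 219.1972 million.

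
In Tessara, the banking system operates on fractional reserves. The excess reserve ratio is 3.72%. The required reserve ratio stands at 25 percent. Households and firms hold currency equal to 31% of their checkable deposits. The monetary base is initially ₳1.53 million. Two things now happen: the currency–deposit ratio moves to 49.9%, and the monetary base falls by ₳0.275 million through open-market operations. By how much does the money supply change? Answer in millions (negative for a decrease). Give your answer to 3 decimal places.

-0.963 million

Before: m₁ = (1 + 0.31) / (0.25 + 0.0372 + 0.31) ≈ 2.19357, MB₁ = 1.53, so M₁ = 2.19357 × 1.53 ≈ 3.3562 million.
After: m₂ = (1 + 0.499) / (0.25 + 0.0372 + 0.499) ≈ 1.90664, MB₂ = 1.53 − 0.275 = 1.255, so M₂ = 1.90664 × 1.255 ≈ 2.3928 million.
ΔM = M₂ − M₁ = 2.3928 − 3.3562 = -0.9634 million.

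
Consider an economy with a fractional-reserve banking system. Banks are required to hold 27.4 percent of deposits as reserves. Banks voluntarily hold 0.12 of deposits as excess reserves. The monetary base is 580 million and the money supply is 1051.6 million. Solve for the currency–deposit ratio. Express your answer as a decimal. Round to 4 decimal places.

Using m = M/MB = 1051.6/580 ≈ 1.813103. From m = (1 + c)/(c + rr + e), rearranging gives 1 + c = m·(c + rr + e), so c·(1 − m) = m·(rr + e) − 1.
Hence c = [m·(rr + e) − 1]/(1 − m) = [1.813103 × (0.274 + 0.12) − 1] / (1 − 1.813103) ≈ 0.351293.

0.3513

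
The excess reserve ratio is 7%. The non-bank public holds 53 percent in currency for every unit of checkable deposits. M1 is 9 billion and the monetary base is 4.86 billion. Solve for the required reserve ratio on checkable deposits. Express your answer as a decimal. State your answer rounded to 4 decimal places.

0.2262

Using m = M/MB = 9/4.86 ≈ 1.851852. Since m = (1 + c)/(c + rr + e), the denominator satisfies c + rr + e = (1 + c)/m = (1 + 0.53) / 1.851852 ≈ 0.826200.
With c = 0.53 and e = 0.07, the required reserve ratio on checkable deposits is 0.826200 − 0.53 − 0.07 = 0.2262.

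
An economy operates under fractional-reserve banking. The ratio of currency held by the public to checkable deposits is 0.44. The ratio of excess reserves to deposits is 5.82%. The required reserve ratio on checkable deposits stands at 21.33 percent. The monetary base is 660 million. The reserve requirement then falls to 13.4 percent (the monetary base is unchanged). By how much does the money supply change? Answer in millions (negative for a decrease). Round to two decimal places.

Initially m₁ = (1 + 0.44) / (0.2133 + 0.0582 + 0.44) ≈ 2.023893, so M₁ = 2.023893 × 660 ≈ 1335.7694 million.
After the change m₂ = (1 + 0.44) / (0.134 + 0.0582 + 0.44) ≈ 2.277760, so M₂ = 2.277760 × 660 = 1503.3216 million.
ΔM = M₂ − M₁ = 1503.3216 − 1335.7694 = 167.5522 million.

167.55 million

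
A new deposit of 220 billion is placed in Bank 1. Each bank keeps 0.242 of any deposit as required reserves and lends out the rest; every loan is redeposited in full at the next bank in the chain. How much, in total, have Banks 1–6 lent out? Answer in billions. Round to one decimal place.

Bank i lends (1 − rr)^i of the original deposit: Bank 1 lends 220·0.7580 = 166.7600, Bank 2 lends 220·0.7580² ≈ 126.4041, and so on.
Summing a geometric series: total = 220·[0.7580·(1 − 0.7580^6) / (1 − 0.7580)] ≈ 558.3860 billion.

558.4 billion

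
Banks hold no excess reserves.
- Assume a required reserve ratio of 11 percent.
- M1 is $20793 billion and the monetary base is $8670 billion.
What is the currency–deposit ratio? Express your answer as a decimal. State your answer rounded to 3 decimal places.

Using m = M/MB = 20793/8670 ≈ 2.398270. From m = (1 + c)/(c + rr + e), rearranging gives 1 + c = m·(c + rr + e), so c·(1 − m) = m·(rr + e) − 1.
Hence c = [m·(rr + e) − 1]/(1 − m) = [2.398270 × (0.11 + 0) − 1] / (1 − 2.398270) ≈ 0.526501.

0.527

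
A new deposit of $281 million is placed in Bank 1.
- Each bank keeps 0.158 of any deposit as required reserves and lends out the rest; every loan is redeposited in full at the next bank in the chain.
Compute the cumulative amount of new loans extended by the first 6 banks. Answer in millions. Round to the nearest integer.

$964 million

Bank i lends (1 − rr)^i of the original deposit: Bank 1 lends 281·0.8420 = 236.6020, Bank 2 lends 281·0.8420² ≈ 199.2189, and so on.
Summing a geometric series: total = 281·[0.8420·(1 − 0.8420^6) / (1 − 0.8420)] ≈ 963.8588 million.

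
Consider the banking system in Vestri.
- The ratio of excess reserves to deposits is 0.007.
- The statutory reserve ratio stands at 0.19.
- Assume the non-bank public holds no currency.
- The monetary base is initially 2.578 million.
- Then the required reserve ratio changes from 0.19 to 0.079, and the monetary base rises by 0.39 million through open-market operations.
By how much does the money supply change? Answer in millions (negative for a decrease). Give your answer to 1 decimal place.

21.4 million

Before: m₁ = 1 / (0.19 + 0.007) ≈ 5.0761, MB₁ = 2.578, so M₁ = 5.0761 × 2.578 ≈ 13.0862 million.
After: m₂ = 1 / (0.079 + 0.007) ≈ 11.6279, MB₂ = 2.578 + 0.39 = 2.968, so M₂ = 11.6279 × 2.968 ≈ 34.5116 million.
ΔM = M₂ − M₁ = 34.5116 − 13.0862 = 21.4254 million.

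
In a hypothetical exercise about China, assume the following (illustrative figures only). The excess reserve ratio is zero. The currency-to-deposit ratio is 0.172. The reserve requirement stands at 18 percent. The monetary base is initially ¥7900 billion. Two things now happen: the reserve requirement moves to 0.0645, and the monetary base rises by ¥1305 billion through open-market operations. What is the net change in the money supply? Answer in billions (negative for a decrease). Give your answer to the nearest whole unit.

¥19313 billion

Before: m₁ = (1 + 0.172) / (0.18 + 0.172) ≈ 3.32955, MB₁ = 7900, so M₁ = 3.32955 × 7900 = 26303.445 billion.
After: m₂ = (1 + 0.172) / (0.0645 + 0.172) ≈ 4.95560, MB₂ = 7900 + 1305 = 9205, so M₂ = 4.95560 × 9205 = 45616.298 billion.
ΔM = M₂ − M₁ = 45616.298 − 26303.445 = 19312.853 billion.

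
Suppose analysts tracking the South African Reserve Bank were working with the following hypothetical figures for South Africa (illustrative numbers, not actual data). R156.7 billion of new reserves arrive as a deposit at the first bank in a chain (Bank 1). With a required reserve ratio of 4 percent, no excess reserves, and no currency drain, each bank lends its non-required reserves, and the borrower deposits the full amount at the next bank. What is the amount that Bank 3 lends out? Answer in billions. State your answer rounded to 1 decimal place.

R138.6 billion

Each bank lends a fraction (1 − rr) = 0.9600 of the deposit it receives, so Bank 3 receives 156.7·0.9600^2 and lends 156.7·0.9600^3 ≈ 138.6381 billion.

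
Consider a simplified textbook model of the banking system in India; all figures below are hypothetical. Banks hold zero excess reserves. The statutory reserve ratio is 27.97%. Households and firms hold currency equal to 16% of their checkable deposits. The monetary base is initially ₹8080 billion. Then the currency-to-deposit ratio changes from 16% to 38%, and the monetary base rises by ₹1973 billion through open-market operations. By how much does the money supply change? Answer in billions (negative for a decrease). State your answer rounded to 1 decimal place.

Before: m₁ = (1 + 0.16) / (0.2797 + 0.16) ≈ 2.6381624, MB₁ = 8080, so M₁ = 2.6381624 × 8080 ≈ 21316.3522 billion.
After: m₂ = (1 + 0.38) / (0.2797 + 0.38) ≈ 2.0918599, MB₂ = 8080 + 1973 = 10053, so M₂ = 2.0918599 × 10053 ≈ 21029.4676 billion.
ΔM = M₂ − M₁ = 21029.4676 − 21316.3522 = -286.8846 billion.

-286.9 billion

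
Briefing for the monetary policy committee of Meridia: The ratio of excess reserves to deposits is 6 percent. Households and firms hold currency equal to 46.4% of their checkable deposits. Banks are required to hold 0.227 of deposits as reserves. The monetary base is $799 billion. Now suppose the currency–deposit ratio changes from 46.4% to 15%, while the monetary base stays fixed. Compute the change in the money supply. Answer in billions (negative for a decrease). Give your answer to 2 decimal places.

Initially m₁ = (1 + 0.464) / (0.227 + 0.06 + 0.464) ≈ 1.949401, so M₁ = 1.949401 × 799 ≈ 1557.5714 billion.
After the change m₂ = (1 + 0.15) / (0.227 + 0.06 + 0.15) ≈ 2.631579, so M₂ = 2.631579 × 799 ≈ 2102.6316 billion.
ΔM = M₂ − M₁ = 2102.6316 − 1557.5714 = 545.0602 billion.

$545.06 billion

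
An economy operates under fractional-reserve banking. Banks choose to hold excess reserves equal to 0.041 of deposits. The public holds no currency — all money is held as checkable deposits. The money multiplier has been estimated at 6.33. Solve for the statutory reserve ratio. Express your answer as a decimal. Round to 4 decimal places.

0.1170

Using m = 6.33. Since m = (1 + c)/(c + rr + e), the denominator satisfies c + rr + e = (1 + c)/m = (1 + 0) / 6.33 ≈ 0.157978.
With c = 0 and e = 0.041, the statutory reserve ratio is 0.157978 − 0 − 0.041 = 0.116978.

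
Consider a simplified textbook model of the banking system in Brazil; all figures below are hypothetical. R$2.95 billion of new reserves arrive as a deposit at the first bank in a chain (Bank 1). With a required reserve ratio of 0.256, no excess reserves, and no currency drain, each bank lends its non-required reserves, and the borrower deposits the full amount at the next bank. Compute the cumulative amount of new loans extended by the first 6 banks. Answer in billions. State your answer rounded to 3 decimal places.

R$7.119 billion

Bank i lends (1 − rr)^i of the original deposit: Bank 1 lends 2.95·0.7440 = 2.1948, Bank 2 lends 2.95·0.7440² ≈ 1.6329, and so on.
Summing a geometric series: total = 2.95·[0.7440·(1 − 0.7440^6) / (1 − 0.7440)] ≈ 7.1193 billion.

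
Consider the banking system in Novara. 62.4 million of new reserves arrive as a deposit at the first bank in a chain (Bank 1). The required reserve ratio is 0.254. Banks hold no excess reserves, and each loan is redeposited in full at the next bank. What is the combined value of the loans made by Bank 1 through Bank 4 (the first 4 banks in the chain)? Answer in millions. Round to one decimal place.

Bank i lends (1 − rr)^i of the original deposit: Bank 1 lends 62.4·0.7460 = 46.5504, Bank 2 lends 62.4·0.7460² ≈ 34.7266, and so on.
Summing a geometric series: total = 62.4·[0.7460·(1 − 0.7460^4) / (1 − 0.7460)] ≈ 126.5089 million.

126.5 million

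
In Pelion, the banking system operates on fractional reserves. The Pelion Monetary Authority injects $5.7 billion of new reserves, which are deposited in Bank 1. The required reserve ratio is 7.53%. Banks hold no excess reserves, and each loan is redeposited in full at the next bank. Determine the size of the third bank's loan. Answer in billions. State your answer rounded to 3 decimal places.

Each bank lends a fraction (1 − rr) = 0.9247 of the deposit it receives, so Bank 3 receives 5.7·0.9247^2 and lends 5.7·0.9247^3 ≈ 4.5069 billion.

$4.507 billion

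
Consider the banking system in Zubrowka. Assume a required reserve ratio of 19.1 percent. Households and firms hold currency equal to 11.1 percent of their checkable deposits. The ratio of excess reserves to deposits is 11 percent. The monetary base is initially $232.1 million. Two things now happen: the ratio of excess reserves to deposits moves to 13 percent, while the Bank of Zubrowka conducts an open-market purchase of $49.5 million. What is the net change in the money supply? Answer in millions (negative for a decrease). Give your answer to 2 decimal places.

$98.33 million

Before: m₁ = (1 + 0.111) / (0.191 + 0.11 + 0.111) ≈ 2.696602, MB₁ = 232.1, so M₁ = 2.696602 × 232.1 ≈ 625.8813 million.
After: m₂ = (1 + 0.111) / (0.191 + 0.13 + 0.111) ≈ 2.571759, MB₂ = 232.1 + 49.5 = 281.6, so M₂ = 2.571759 × 281.6 ≈ 724.2073 million.
ΔM = M₂ − M₁ = 724.2073 − 625.8813 = 98.326 million.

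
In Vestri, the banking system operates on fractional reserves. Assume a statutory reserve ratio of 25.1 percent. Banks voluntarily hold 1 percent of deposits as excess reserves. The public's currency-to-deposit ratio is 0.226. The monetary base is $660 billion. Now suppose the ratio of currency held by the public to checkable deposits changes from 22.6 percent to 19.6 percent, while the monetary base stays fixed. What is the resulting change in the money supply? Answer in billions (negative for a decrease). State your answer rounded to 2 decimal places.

$65.75 billion

Initially m₁ = (1 + 0.226) / (0.251 + 0.01 + 0.226) ≈ 2.517454, so M₁ = 2.517454 × 660 ≈ 1661.5196 billion.
After the change m₂ = (1 + 0.196) / (0.251 + 0.01 + 0.196) ≈ 2.617068, so M₂ = 2.617068 × 660 ≈ 1727.2649 billion.
ΔM = M₂ − M₁ = 1727.2649 − 1661.5196 = 65.7453 billion.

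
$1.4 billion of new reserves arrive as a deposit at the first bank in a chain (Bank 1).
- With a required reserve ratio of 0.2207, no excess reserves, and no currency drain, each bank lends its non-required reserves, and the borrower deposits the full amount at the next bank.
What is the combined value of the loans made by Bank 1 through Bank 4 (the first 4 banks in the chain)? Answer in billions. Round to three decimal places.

$3.120 billion

Bank i lends (1 − rr)^i of the original deposit: Bank 1 lends 1.4·0.7793 ≈ 1.0910, Bank 2 lends 1.4·0.7793² ≈ 0.8502, and so on.
Summing a geometric series: total = 1.4·[0.7793·(1 − 0.7793^4) / (1 − 0.7793)] ≈ 3.1202 billion.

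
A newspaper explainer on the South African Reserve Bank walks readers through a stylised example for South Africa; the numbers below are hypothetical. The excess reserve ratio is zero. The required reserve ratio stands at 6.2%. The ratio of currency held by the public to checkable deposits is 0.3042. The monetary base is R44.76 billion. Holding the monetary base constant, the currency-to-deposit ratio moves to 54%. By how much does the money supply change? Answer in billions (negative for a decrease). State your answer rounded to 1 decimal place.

Initially m₁ = (1 + 0.3042) / (0.062 + 0.3042) ≈ 3.5614, so M₁ = 3.5614 × 44.76 ≈ 159.4083 billion.
After the change m₂ = (1 + 0.54) / (0.062 + 0.54) ≈ 2.5581, so M₂ = 2.5581 × 44.76 ≈ 114.5006 billion.
ΔM = M₂ − M₁ = 114.5006 − 159.4083 = -44.9077 billion.

-44.9 billion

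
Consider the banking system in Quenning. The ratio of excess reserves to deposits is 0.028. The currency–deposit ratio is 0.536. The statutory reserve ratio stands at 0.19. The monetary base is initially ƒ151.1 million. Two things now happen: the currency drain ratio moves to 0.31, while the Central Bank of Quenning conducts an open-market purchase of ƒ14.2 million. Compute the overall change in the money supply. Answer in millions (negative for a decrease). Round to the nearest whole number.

ƒ102 million

Before: m₁ = (1 + 0.536) / (0.19 + 0.028 + 0.536) ≈ 2.0371, MB₁ = 151.1, so M₁ = 2.0371 × 151.1 ≈ 307.8058 million.
After: m₂ = (1 + 0.31) / (0.19 + 0.028 + 0.31) ≈ 2.4811, MB₂ = 151.1 + 14.2 = 165.3, so M₂ = 2.4811 × 165.3 ≈ 410.1258 million.
ΔM = M₂ − M₁ = 410.1258 − 307.8058 = 102.32 million.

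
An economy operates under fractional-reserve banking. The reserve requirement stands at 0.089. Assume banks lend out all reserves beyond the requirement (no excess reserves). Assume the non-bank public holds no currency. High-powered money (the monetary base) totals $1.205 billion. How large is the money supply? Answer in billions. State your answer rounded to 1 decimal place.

$13.5 billion

With no currency drain or excess reserves, the money multiplier is m = 1/rr = 1/0.089 ≈ 11.2360.
Money supply M = m × MB = 11.2360 × 1.205 ≈ 13.5394 billion.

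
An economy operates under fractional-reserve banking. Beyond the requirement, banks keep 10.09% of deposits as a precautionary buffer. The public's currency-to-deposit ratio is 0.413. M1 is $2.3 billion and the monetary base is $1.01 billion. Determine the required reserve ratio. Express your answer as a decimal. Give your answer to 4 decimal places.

Using m = M/MB = 2.3/1.01 ≈ 2.277228. Since m = (1 + c)/(c + rr + e), the denominator satisfies c + rr + e = (1 + c)/m = (1 + 0.413) / 2.277228 ≈ 0.620491.
With c = 0.413 and e = 0.1009, the required reserve ratio is 0.620491 − 0.413 − 0.1009 = 0.106591.

0.1066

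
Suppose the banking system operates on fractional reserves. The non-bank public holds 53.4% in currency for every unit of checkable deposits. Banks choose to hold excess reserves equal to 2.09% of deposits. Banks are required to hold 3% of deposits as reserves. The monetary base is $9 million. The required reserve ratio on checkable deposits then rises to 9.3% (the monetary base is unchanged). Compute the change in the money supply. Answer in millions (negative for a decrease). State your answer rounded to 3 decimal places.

-2.295 million

Initially m₁ = (1 + 0.534) / (0.03 + 0.0209 + 0.534) ≈ 2.62267, so M₁ = 2.62267 × 9 ≈ 23.604 million.
After the change m₂ = (1 + 0.534) / (0.093 + 0.0209 + 0.534) ≈ 2.36765, so M₂ = 2.36765 × 9 ≈ 21.3088 million.
ΔM = M₂ − M₁ = 21.3088 − 23.604 = -2.2952 million.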